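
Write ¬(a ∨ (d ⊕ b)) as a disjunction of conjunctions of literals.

(¬a ∧ ¬d ∧ ¬b) ∨ (¬a ∧ b ∧ d)

¬(a ∨ (d ⊕ b))
⇔ ¬(a ∨ (d ∧ ¬b) ∨ (¬d ∧ b))   (expand ⊕)
⇔ ¬a ∧ ¬(d ∧ ¬b) ∧ ¬(¬d ∧ b)   (De Morgan)
⇔ ¬a ∧ (¬d ∨ ¬¬b) ∧ ¬(¬d ∧ b)   (De Morgan)
⇔ ¬a ∧ (¬d ∨ b) ∧ ¬(¬d ∧ b)   (double negation)
⇔ ¬a ∧ (¬d ∨ b) ∧ (¬¬d ∨ ¬b)   (De Morgan)
⇔ ¬a ∧ (¬d ∨ b) ∧ (d ∨ ¬b)   (double negation)
⇔ (¬a ∧ ¬d ∧ d) ∨ (¬a ∧ ¬d ∧ ¬b) ∨ (¬a ∧ b ∧ d) ∨ (¬a ∧ b ∧ ¬b)   (distribute ∧ over ∨)
⇔ (¬a ∧ ¬d ∧ ¬b) ∨ (¬a ∧ b ∧ d)   (simplify)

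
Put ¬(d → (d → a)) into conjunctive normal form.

d ∧ ¬a

¬(d → (d → a))
≡ ¬(¬d ∨ (d → a))
≡ ¬(¬d ∨ ¬d ∨ a)
≡ ¬¬d ∧ ¬¬d ∧ ¬a
≡ d ∧ ¬¬d ∧ ¬a
≡ d ∧ d ∧ ¬a
≡ d ∧ ¬a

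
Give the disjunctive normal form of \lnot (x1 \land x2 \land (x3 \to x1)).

\lnot x1 \lor \lnot x2

\lnot (x1 \land x2 \land (x3 \to x1))
≡ \lnot (x1 \land x2 \land (\lnot x3 \lor x1))   [eliminate \to]
≡ \lnot x1 \lor \lnot x2 \lor \lnot (\lnot x3 \lor x1)   [De Morgan]
≡ \lnot x1 \lor \lnot x2 \lor (\lnot \lnot x3 \land \lnot x1)   [De Morgan]
≡ \lnot x1 \lor \lnot x2 \lor (x3 \land \lnot x1)   [double negation]
≡ \lnot x1 \lor \lnot x2   [simplify]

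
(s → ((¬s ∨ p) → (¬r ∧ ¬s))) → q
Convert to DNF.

(s ∧ p) ∨ q

(s → ((¬s ∨ p) → (¬r ∧ ¬s))) → q
= ¬(s → ((¬s ∨ p) → (¬r ∧ ¬s))) ∨ q   [eliminate →]
= ¬(¬s ∨ ((¬s ∨ p) → (¬r ∧ ¬s))) ∨ q   [eliminate →]
= ¬(¬s ∨ ¬(¬s ∨ p) ∨ (¬r ∧ ¬s)) ∨ q   [eliminate →]
= (¬¬s ∧ ¬¬(¬s ∨ p) ∧ ¬(¬r ∧ ¬s)) ∨ q   [De Morgan]
= (s ∧ ¬¬(¬s ∨ p) ∧ ¬(¬r ∧ ¬s)) ∨ q   [double negation]
= (s ∧ (¬s ∨ p) ∧ ¬(¬r ∧ ¬s)) ∨ q   [double negation]
= (s ∧ (¬s ∨ p) ∧ (¬¬r ∨ ¬¬s)) ∨ q   [De Morgan]
= (s ∧ (¬s ∨ p) ∧ (r ∨ ¬¬s)) ∨ q   [double negation]
= (s ∧ (¬s ∨ p) ∧ (r ∨ s)) ∨ q   [double negation]
= (s ∧ ¬s ∧ r) ∨ (s ∧ ¬s ∧ s) ∨ (s ∧ p ∧ r) ∨ (s ∧ p ∧ s) ∨ q   [distribute ∧ over ∨]
= (s ∧ p) ∨ q   [simplify]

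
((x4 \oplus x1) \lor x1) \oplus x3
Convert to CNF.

(x4 \lor x1 \lor x3) \land (\lnot x4 \lor x1 \lor \lnot x3) \land (\lnot x1 \lor \lnot x3)

((x4 \oplus x1) \lor x1) \oplus x3
= ((x4 \oplus x1) \lor x1 \lor x3) \land \lnot (((x4 \oplus x1) \lor x1) \land x3)   — expand \oplus
= (((x4 \lor x1) \land \lnot (x4 \land x1)) \lor x1 \lor x3) \land \lnot (((x4 \oplus x1) \lor x1) \land x3)   — expand \oplus
= (((x4 \lor x1) \land \lnot (x4 \land x1)) \lor x1 \lor x3) \land \lnot ((((x4 \lor x1) \land \lnot (x4 \land x1)) \lor x1) \land x3)   — expand \oplus
= (((x4 \lor x1) \land (\lnot x4 \lor \lnot x1)) \lor x1 \lor x3) \land \lnot ((((x4 \lor x1) \land \lnot (x4 \land x1)) \lor x1) \land x3)   — De Morgan
= (((x4 \lor x1) \land (\lnot x4 \lor \lnot x1)) \lor x1 \lor x3) \land (\lnot (((x4 \lor x1) \land \lnot (x4 \land x1)) \lor x1) \lor \lnot x3)   — De Morgan
= (((x4 \lor x1) \land (\lnot x4 \lor \lnot x1)) \lor x1 \lor x3) \land ((\lnot ((x4 \lor x1) \land \lnot (x4 \land x1)) \land \lnot x1) \lor \lnot x3)   — De Morgan
= (((x4 \lor x1) \land (\lnot x4 \lor \lnot x1)) \lor x1 \lor x3) \land (((\lnot (x4 \lor x1) \lor \lnot \lnot (x4 \land x1)) \land \lnot x1) \lor \lnot x3)   — De Morgan
= (((x4 \lor x1) \land (\lnot x4 \lor \lnot x1)) \lor x1 \lor x3) \land ((((\lnot x4 \land \lnot x1) \lor \lnot \lnot (x4 \land x1)) \land \lnot x1) \lor \lnot x3)   — De Morgan
= (((x4 \lor x1) \land (\lnot x4 \lor \lnot x1)) \lor x1 \lor x3) \land ((((\lnot x4 \land \lnot x1) \lor (x4 \land x1)) \land \lnot x1) \lor \lnot x3)   — double negation
= (x4 \lor x1 \lor x1 \lor x3) \land (\lnot x4 \lor \lnot x1 \lor x1 \lor x3) \land (\lnot x4 \lor x4 \lor \lnot x3) \land (\lnot x4 \lor x1 \lor \lnot x3) \land (\lnot x1 \lor x4 \lor \lnot x3) \land (\lnot x1 \lor x1 \lor \lnot x3) \land (\lnot x1 \lor \lnot x3)   — distribute \lor over \land
= (x4 \lor x1 \lor x3) \land (\lnot x4 \lor x1 \lor \lnot x3) \land (\lnot x1 \lor \lnot x3)   — simplify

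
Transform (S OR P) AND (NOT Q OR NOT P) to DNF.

(S AND NOT Q) OR (S AND NOT P) OR (P AND NOT Q)

(S OR P) AND (NOT Q OR NOT P)
≡ (S AND NOT Q) OR (S AND NOT P) OR (P AND NOT Q) OR (P AND NOT P)   [distribute AND over OR]
≡ (S AND NOT Q) OR (S AND NOT P) OR (P AND NOT Q)   [simplify]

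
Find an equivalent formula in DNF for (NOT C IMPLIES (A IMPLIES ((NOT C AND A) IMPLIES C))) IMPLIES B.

(NOT C IMPLIES (A IMPLIES ((NOT C AND A) IMPLIES C))) IMPLIES B
⇔ NOT (NOT C IMPLIES (A IMPLIES ((NOT C AND A) IMPLIES C))) OR B   (eliminate IMPLIES)
⇔ NOT (NOT NOT C OR (A IMPLIES ((NOT C AND A) IMPLIES C))) OR B   (eliminate IMPLIES)
⇔ NOT (NOT NOT C OR NOT A OR ((NOT C AND A) IMPLIES C)) OR B   (eliminate IMPLIES)
⇔ NOT (NOT NOT C OR NOT A OR NOT (NOT C AND A) OR C) OR B   (eliminate IMPLIES)
⇔ (NOT NOT NOT C AND NOT NOT A AND NOT NOT (NOT C AND A) AND NOT C) OR B   (De Morgan)
⇔ (NOT C AND NOT NOT A AND NOT NOT (NOT C AND A) AND NOT C) OR B   (double negation)
⇔ (NOT C AND A AND NOT NOT (NOT C AND A) AND NOT C) OR B   (double negation)
⇔ (NOT C AND A AND NOT C AND A AND NOT C) OR B   (double negation)
⇔ (NOT C AND A) OR B   (simplify)

(NOT C AND A) OR B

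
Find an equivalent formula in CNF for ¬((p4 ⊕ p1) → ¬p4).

(¬p4 ∨ ¬p1) ∧ p4

¬((p4 ⊕ p1) → ¬p4)
≡ ¬(¬(p4 ⊕ p1) ∨ ¬p4)   — eliminate →
≡ ¬(¬((p4 ∨ p1) ∧ ¬(p4 ∧ p1)) ∨ ¬p4)   — expand ⊕
≡ ¬¬((p4 ∨ p1) ∧ ¬(p4 ∧ p1)) ∧ ¬¬p4   — De Morgan
≡ (p4 ∨ p1) ∧ ¬(p4 ∧ p1) ∧ ¬¬p4   — double negation
≡ (p4 ∨ p1) ∧ (¬p4 ∨ ¬p1) ∧ ¬¬p4   — De Morgan
≡ (p4 ∨ p1) ∧ (¬p4 ∨ ¬p1) ∧ p4   — double negation
≡ (¬p4 ∨ ¬p1) ∧ p4   — simplify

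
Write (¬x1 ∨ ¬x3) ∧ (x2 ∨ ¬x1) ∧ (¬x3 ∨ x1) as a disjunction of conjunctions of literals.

(¬x1 ∨ ¬x3) ∧ (x2 ∨ ¬x1) ∧ (¬x3 ∨ x1)
= (¬x1 ∧ x2 ∧ ¬x3) ∨ (¬x1 ∧ x2 ∧ x1) ∨ (¬x1 ∧ ¬x1 ∧ ¬x3) ∨ (¬x1 ∧ ¬x1 ∧ x1) ∨ (¬x3 ∧ x2 ∧ ¬x3) ∨ (¬x3 ∧ x2 ∧ x1) ∨ (¬x3 ∧ ¬x1 ∧ ¬x3) ∨ (¬x3 ∧ ¬x1 ∧ x1)   [distribute ∧ over ∨]
= (¬x1 ∧ ¬x3) ∨ (¬x3 ∧ x2)   [simplify]

(¬x1 ∧ ¬x3) ∨ (¬x3 ∧ x2)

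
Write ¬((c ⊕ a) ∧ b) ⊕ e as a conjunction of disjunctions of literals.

(¬c ∨ a ∨ ¬b ∨ e) ∧ (¬a ∨ c ∨ ¬b ∨ e) ∧ (c ∨ a ∨ ¬e) ∧ (¬c ∨ ¬a ∨ ¬e) ∧ (b ∨ ¬e)

¬((c ⊕ a) ∧ b) ⊕ e
≡ (¬((c ⊕ a) ∧ b) ∨ e) ∧ ¬(¬((c ⊕ a) ∧ b) ∧ e)
≡ (¬((c ∨ a) ∧ ¬(c ∧ a) ∧ b) ∨ e) ∧ ¬(¬((c ⊕ a) ∧ b) ∧ e)
≡ (¬((c ∨ a) ∧ ¬(c ∧ a) ∧ b) ∨ e) ∧ ¬(¬((c ∨ a) ∧ ¬(c ∧ a) ∧ b) ∧ e)
≡ (¬(c ∨ a) ∨ ¬¬(c ∧ a) ∨ ¬b ∨ e) ∧ ¬(¬((c ∨ a) ∧ ¬(c ∧ a) ∧ b) ∧ e)
≡ ((¬c ∧ ¬a) ∨ ¬¬(c ∧ a) ∨ ¬b ∨ e) ∧ ¬(¬((c ∨ a) ∧ ¬(c ∧ a) ∧ b) ∧ e)
≡ ((¬c ∧ ¬a) ∨ (c ∧ a) ∨ ¬b ∨ e) ∧ ¬(¬((c ∨ a) ∧ ¬(c ∧ a) ∧ b) ∧ e)
≡ ((¬c ∧ ¬a) ∨ (c ∧ a) ∨ ¬b ∨ e) ∧ (¬¬((c ∨ a) ∧ ¬(c ∧ a) ∧ b) ∨ ¬e)
≡ ((¬c ∧ ¬a) ∨ (c ∧ a) ∨ ¬b ∨ e) ∧ (((c ∨ a) ∧ ¬(c ∧ a) ∧ b) ∨ ¬e)
≡ ((¬c ∧ ¬a) ∨ (c ∧ a) ∨ ¬b ∨ e) ∧ (((c ∨ a) ∧ (¬c ∨ ¬a) ∧ b) ∨ ¬e)
≡ (¬c ∨ c ∨ ¬b ∨ e) ∧ (¬c ∨ a ∨ ¬b ∨ e) ∧ (¬a ∨ c ∨ ¬b ∨ e) ∧ (¬a ∨ a ∨ ¬b ∨ e) ∧ (c ∨ a ∨ ¬e) ∧ (¬c ∨ ¬a ∨ ¬e) ∧ (b ∨ ¬e)
≡ (¬c ∨ a ∨ ¬b ∨ e) ∧ (¬a ∨ c ∨ ¬b ∨ e) ∧ (c ∨ a ∨ ¬e) ∧ (¬c ∨ ¬a ∨ ¬e) ∧ (b ∨ ¬e)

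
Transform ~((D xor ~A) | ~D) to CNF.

~((D xor ~A) | ~D)
≡ ~(((D | ~A) & ~(D & ~A)) | ~D)   [expand xor]
≡ ~((D | ~A) & ~(D & ~A)) & ~~D   [De Morgan]
≡ (~(D | ~A) | ~~(D & ~A)) & ~~D   [De Morgan]
≡ ((~D & ~~A) | ~~(D & ~A)) & ~~D   [De Morgan]
≡ ((~D & A) | ~~(D & ~A)) & ~~D   [double negation]
≡ ((~D & A) | (D & ~A)) & ~~D   [double negation]
≡ ((~D & A) | (D & ~A)) & D   [double negation]
≡ (~D | D) & (~D | ~A) & (A | D) & (A | ~A) & D   [distribute | over &]
≡ (~D | ~A) & D   [simplify]

(~D | ~A) & D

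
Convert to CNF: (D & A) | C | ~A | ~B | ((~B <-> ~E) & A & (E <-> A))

(D & A) | C | ~A | ~B | ((~B <-> ~E) & A & (E <-> A))
≡ (D & A) | C | ~A | ~B | ((~B -> ~E) & (~E -> ~B) & A & (E <-> A))   (eliminate <->)
≡ (D & A) | C | ~A | ~B | ((~~B | ~E) & (~E -> ~B) & A & (E <-> A))   (eliminate ->)
≡ (D & A) | C | ~A | ~B | ((~~B | ~E) & (~~E | ~B) & A & (E <-> A))   (eliminate ->)
≡ (D & A) | C | ~A | ~B | ((~~B | ~E) & (~~E | ~B) & A & (E -> A) & (A -> E))   (eliminate <->)
≡ (D & A) | C | ~A | ~B | ((~~B | ~E) & (~~E | ~B) & A & (~E | A) & (A -> E))   (eliminate ->)
≡ (D & A) | C | ~A | ~B | ((~~B | ~E) & (~~E | ~B) & A & (~E | A) & (~A | E))   (eliminate ->)
≡ (D & A) | C | ~A | ~B | ((B | ~E) & (~~E | ~B) & A & (~E | A) & (~A | E))   (double negation)
≡ (D & A) | C | ~A | ~B | ((B | ~E) & (E | ~B) & A & (~E | A) & (~A | E))   (double negation)
≡ (D | C | ~A | ~B | B | ~E) & (D | C | ~A | ~B | E | ~B) & (D | C | ~A | ~B | A) & (D | C | ~A | ~B | ~E | A) & (D | C | ~A | ~B | ~A | E) & (A | C | ~A | ~B | B | ~E) & (A | C | ~A | ~B | E | ~B) & (A | C | ~A | ~B | A) & (A | C | ~A | ~B | ~E | A) & (A | C | ~A | ~B | ~A | E)   (distribute | over &)
≡ D | C | ~A | ~B | E   (simplify)

D | C | ~A | ~B | E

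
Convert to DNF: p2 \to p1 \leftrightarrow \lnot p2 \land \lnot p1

p2 \to p1 \leftrightarrow \lnot p2 \land \lnot p1
⇔ ((p2 \to p1) \to \lnot p2 \land \lnot p1) \land (\lnot p2 \land \lnot p1 \to (p2 \to p1))   — eliminate \leftrightarrow
⇔ (\lnot (p2 \to p1) \lor \lnot p2 \land \lnot p1) \land (\lnot p2 \land \lnot p1 \to (p2 \to p1))   — eliminate \to
⇔ (\lnot (\lnot p2 \lor p1) \lor \lnot p2 \land \lnot p1) \land (\lnot p2 \land \lnot p1 \to (p2 \to p1))   — eliminate \to
⇔ (\lnot (\lnot p2 \lor p1) \lor \lnot p2 \land \lnot p1) \land (\lnot (\lnot p2 \land \lnot p1) \lor (p2 \to p1))   — eliminate \to
⇔ (\lnot (\lnot p2 \lor p1) \lor \lnot p2 \land \lnot p1) \land (\lnot (\lnot p2 \land \lnot p1) \lor \lnot p2 \lor p1)   — eliminate \to
⇔ (\lnot \lnot p2 \land \lnot p1 \lor \lnot p2 \land \lnot p1) \land (\lnot (\lnot p2 \land \lnot p1) \lor \lnot p2 \lor p1)   — De Morgan
⇔ (p2 \land \lnot p1 \lor \lnot p2 \land \lnot p1) \land (\lnot (\lnot p2 \land \lnot p1) \lor \lnot p2 \lor p1)   — double negation
⇔ (p2 \land \lnot p1 \lor \lnot p2 \land \lnot p1) \land (\lnot \lnot p2 \lor \lnot \lnot p1 \lor \lnot p2 \lor p1)   — De Morgan
⇔ (p2 \land \lnot p1 \lor \lnot p2 \land \lnot p1) \land (p2 \lor \lnot \lnot p1 \lor \lnot p2 \lor p1)   — double negation
⇔ (p2 \land \lnot p1 \lor \lnot p2 \land \lnot p1) \land (p2 \lor p1 \lor \lnot p2 \lor p1)   — double negation
⇔ p2 \land \lnot p1 \land p2 \lor p2 \land \lnot p1 \land p1 \lor p2 \land \lnot p1 \land \lnot p2 \lor p2 \land \lnot p1 \land p1 \lor \lnot p2 \land \lnot p1 \land p2 \lor \lnot p2 \land \lnot p1 \land p1 \lor \lnot p2 \land \lnot p1 \land \lnot p2 \lor \lnot p2 \land \lnot p1 \land p1   — distribute \land over \lor
⇔ p2 \land \lnot p1 \lor \lnot p2 \land \lnot p1   — simplify

p2 \land \lnot p1 \lor \lnot p2 \land \lnot p1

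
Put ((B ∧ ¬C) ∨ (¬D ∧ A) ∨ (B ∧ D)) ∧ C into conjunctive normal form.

((B ∧ ¬C) ∨ (¬D ∧ A) ∨ (B ∧ D)) ∧ C
⇔ (B ∨ ¬D ∨ B) ∧ (B ∨ ¬D ∨ D) ∧ (B ∨ A ∨ B) ∧ (B ∨ A ∨ D) ∧ (¬C ∨ ¬D ∨ B) ∧ (¬C ∨ ¬D ∨ D) ∧ (¬C ∨ A ∨ B) ∧ (¬C ∨ A ∨ D) ∧ C   — distribute ∨ over ∧
⇔ (B ∨ ¬D) ∧ (B ∨ A) ∧ (¬C ∨ A ∨ D) ∧ C   — simplify

(B ∨ ¬D) ∧ (B ∨ A) ∧ (¬C ∨ A ∨ D) ∧ C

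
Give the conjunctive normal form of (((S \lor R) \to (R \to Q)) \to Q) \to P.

(\lnot R \lor Q \lor P) \land (\lnot Q \lor P)

(((S \lor R) \to (R \to Q)) \to Q) \to P
≡ \lnot (((S \lor R) \to (R \to Q)) \to Q) \lor P   (eliminate \to)
≡ \lnot (\lnot ((S \lor R) \to (R \to Q)) \lor Q) \lor P   (eliminate \to)
≡ \lnot (\lnot (\lnot (S \lor R) \lor (R \to Q)) \lor Q) \lor P   (eliminate \to)
≡ \lnot (\lnot (\lnot (S \lor R) \lor \lnot R \lor Q) \lor Q) \lor P   (eliminate \to)
≡ (\lnot \lnot (\lnot (S \lor R) \lor \lnot R \lor Q) \land \lnot Q) \lor P   (De Morgan)
≡ ((\lnot (S \lor R) \lor \lnot R \lor Q) \land \lnot Q) \lor P   (double negation)
≡ (((\lnot S \land \lnot R) \lor \lnot R \lor Q) \land \lnot Q) \lor P   (De Morgan)
≡ (\lnot S \lor \lnot R \lor Q \lor P) \land (\lnot R \lor \lnot R \lor Q \lor P) \land (\lnot Q \lor P)   (distribute \lor over \land)
≡ (\lnot R \lor Q \lor P) \land (\lnot Q \lor P)   (simplify)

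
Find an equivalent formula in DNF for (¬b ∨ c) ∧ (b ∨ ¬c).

(¬b ∨ c) ∧ (b ∨ ¬c)
≡ (¬b ∧ b) ∨ (¬b ∧ ¬c) ∨ (c ∧ b) ∨ (c ∧ ¬c)
≡ (¬b ∧ ¬c) ∨ (c ∧ b)

(¬b ∧ ¬c) ∨ (c ∧ b)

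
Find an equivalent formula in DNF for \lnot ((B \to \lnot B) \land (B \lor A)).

\lnot ((B \to \lnot B) \land (B \lor A))
≡ \lnot ((\lnot B \lor \lnot B) \land (B \lor A))   [eliminate \to]
≡ \lnot (\lnot B \lor \lnot B) \lor \lnot (B \lor A)   [De Morgan]
≡ (\lnot \lnot B \land \lnot \lnot B) \lor \lnot (B \lor A)   [De Morgan]
≡ (B \land \lnot \lnot B) \lor \lnot (B \lor A)   [double negation]
≡ (B \land B) \lor \lnot (B \lor A)   [double negation]
≡ (B \land B) \lor (\lnot B \land \lnot A)   [De Morgan]
≡ B \lor (\lnot B \land \lnot A)   [simplify]

B \lor (\lnot B \land \lnot A)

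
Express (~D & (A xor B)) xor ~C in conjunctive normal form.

(~D & (A xor B)) xor ~C
= ((~D & (A xor B)) | ~C) & ~(~D & (A xor B) & ~C)   [expand xor]
= ((~D & (A | B) & ~(A & B)) | ~C) & ~(~D & (A xor B) & ~C)   [expand xor]
= ((~D & (A | B) & ~(A & B)) | ~C) & ~(~D & (A | B) & ~(A & B) & ~C)   [expand xor]
= ((~D & (A | B) & (~A | ~B)) | ~C) & ~(~D & (A | B) & ~(A & B) & ~C)   [De Morgan]
= ((~D & (A | B) & (~A | ~B)) | ~C) & (~~D | ~(A | B) | ~~(A & B) | ~~C)   [De Morgan]
= ((~D & (A | B) & (~A | ~B)) | ~C) & (D | ~(A | B) | ~~(A & B) | ~~C)   [double negation]
= ((~D & (A | B) & (~A | ~B)) | ~C) & (D | (~A & ~B) | ~~(A & B) | ~~C)   [De Morgan]
= ((~D & (A | B) & (~A | ~B)) | ~C) & (D | (~A & ~B) | (A & B) | ~~C)   [double negation]
= ((~D & (A | B) & (~A | ~B)) | ~C) & (D | (~A & ~B) | (A & B) | C)   [double negation]
= (~D | ~C) & (A | B | ~C) & (~A | ~B | ~C) & (D | ~A | A | C) & (D | ~A | B | C) & (D | ~B | A | C) & (D | ~B | B | C)   [distribute | over &]
= (~D | ~C) & (A | B | ~C) & (~A | ~B | ~C) & (D | ~A | B | C) & (D | ~B | A | C)   [simplify]

(~D | ~C) & (A | B | ~C) & (~A | ~B | ~C) & (D | ~A | B | C) & (D | ~B | A | C)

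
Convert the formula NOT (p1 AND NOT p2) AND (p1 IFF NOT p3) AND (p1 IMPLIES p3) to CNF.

(NOT p1 OR p2) AND (NOT p1 OR NOT p3) AND (p3 OR p1) AND (NOT p1 OR p3)

NOT (p1 AND NOT p2) AND (p1 IFF NOT p3) AND (p1 IMPLIES p3)
⇔ NOT (p1 AND NOT p2) AND (p1 IMPLIES NOT p3) AND (NOT p3 IMPLIES p1) AND (p1 IMPLIES p3)   [eliminate IFF]
⇔ NOT (p1 AND NOT p2) AND (NOT p1 OR NOT p3) AND (NOT p3 IMPLIES p1) AND (p1 IMPLIES p3)   [eliminate IMPLIES]
⇔ NOT (p1 AND NOT p2) AND (NOT p1 OR NOT p3) AND (NOT NOT p3 OR p1) AND (p1 IMPLIES p3)   [eliminate IMPLIES]
⇔ NOT (p1 AND NOT p2) AND (NOT p1 OR NOT p3) AND (NOT NOT p3 OR p1) AND (NOT p1 OR p3)   [eliminate IMPLIES]
⇔ (NOT p1 OR NOT NOT p2) AND (NOT p1 OR NOT p3) AND (NOT NOT p3 OR p1) AND (NOT p1 OR p3)   [De Morgan]
⇔ (NOT p1 OR p2) AND (NOT p1 OR NOT p3) AND (NOT NOT p3 OR p1) AND (NOT p1 OR p3)   [double negation]
⇔ (NOT p1 OR p2) AND (NOT p1 OR NOT p3) AND (p3 OR p1) AND (NOT p1 OR p3)   [double negation]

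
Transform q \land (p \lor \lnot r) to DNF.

q \land (p \lor \lnot r)
≡ (q \land p) \lor (q \land \lnot r)   [distribute \land over \lor]

(q \land p) \lor (q \land \lnot r)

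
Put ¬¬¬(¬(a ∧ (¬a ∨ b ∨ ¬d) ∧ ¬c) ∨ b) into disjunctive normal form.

a ∧ ¬d ∧ ¬c ∧ ¬b

¬¬¬(¬(a ∧ (¬a ∨ b ∨ ¬d) ∧ ¬c) ∨ b)
≡ ¬(¬(a ∧ (¬a ∨ b ∨ ¬d) ∧ ¬c) ∨ b)   — double negation
≡ ¬¬(a ∧ (¬a ∨ b ∨ ¬d) ∧ ¬c) ∧ ¬b   — De Morgan
≡ a ∧ (¬a ∨ b ∨ ¬d) ∧ ¬c ∧ ¬b   — double negation
≡ (a ∧ ¬a ∧ ¬c ∧ ¬b) ∨ (a ∧ b ∧ ¬c ∧ ¬b) ∨ (a ∧ ¬d ∧ ¬c ∧ ¬b)   — distribute ∧ over ∨
≡ a ∧ ¬d ∧ ¬c ∧ ¬b   — simplify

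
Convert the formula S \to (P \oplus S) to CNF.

S \to (P \oplus S)
≡ \lnot S \lor (P \oplus S)   (eliminate \to)
≡ \lnot S \lor ((P \lor S) \land \lnot (P \land S))   (expand \oplus)
≡ \lnot S \lor ((P \lor S) \land (\lnot P \lor \lnot S))   (De Morgan)
≡ (\lnot S \lor P \lor S) \land (\lnot S \lor \lnot P \lor \lnot S)   (distribute \lor over \land)
≡ \lnot S \lor \lnot P   (simplify)

\lnot S \lor \lnot P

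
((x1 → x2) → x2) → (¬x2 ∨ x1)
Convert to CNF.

((x1 → x2) → x2) → (¬x2 ∨ x1)
⇔ ¬((x1 → x2) → x2) ∨ ¬x2 ∨ x1   — eliminate →
⇔ ¬(¬(x1 → x2) ∨ x2) ∨ ¬x2 ∨ x1   — eliminate →
⇔ ¬(¬(¬x1 ∨ x2) ∨ x2) ∨ ¬x2 ∨ x1   — eliminate →
⇔ (¬¬(¬x1 ∨ x2) ∧ ¬x2) ∨ ¬x2 ∨ x1   — De Morgan
⇔ ((¬x1 ∨ x2) ∧ ¬x2) ∨ ¬x2 ∨ x1   — double negation
⇔ (¬x1 ∨ x2 ∨ ¬x2 ∨ x1) ∧ (¬x2 ∨ ¬x2 ∨ x1)   — distribute ∨ over ∧
⇔ ¬x2 ∨ x1   — simplify

¬x2 ∨ x1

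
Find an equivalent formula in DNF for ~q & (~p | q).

~q & (~p | q)
⇔ (~q & ~p) | (~q & q)   (distribute & over |)
⇔ ~q & ~p   (simplify)

~q & ~p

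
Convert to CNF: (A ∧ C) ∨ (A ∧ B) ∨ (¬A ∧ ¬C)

(A ∨ ¬C) ∧ (C ∨ B ∨ ¬A)

(A ∧ C) ∨ (A ∧ B) ∨ (¬A ∧ ¬C)
≡ (A ∨ A ∨ ¬A) ∧ (A ∨ A ∨ ¬C) ∧ (A ∨ B ∨ ¬A) ∧ (A ∨ B ∨ ¬C) ∧ (C ∨ A ∨ ¬A) ∧ (C ∨ A ∨ ¬C) ∧ (C ∨ B ∨ ¬A) ∧ (C ∨ B ∨ ¬C)   [distribute ∨ over ∧]
≡ (A ∨ ¬C) ∧ (C ∨ B ∨ ¬A)   [simplify]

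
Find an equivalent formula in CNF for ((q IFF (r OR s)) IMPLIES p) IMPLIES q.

((q IFF (r OR s)) IMPLIES p) IMPLIES q
≡ NOT ((q IFF (r OR s)) IMPLIES p) OR q
≡ NOT (NOT (q IFF (r OR s)) OR p) OR q
≡ NOT (NOT ((q IMPLIES (r OR s)) AND ((r OR s) IMPLIES q)) OR p) OR q
≡ NOT (NOT ((NOT q OR r OR s) AND ((r OR s) IMPLIES q)) OR p) OR q
≡ NOT (NOT ((NOT q OR r OR s) AND (NOT (r OR s) OR q)) OR p) OR q
≡ (NOT NOT ((NOT q OR r OR s) AND (NOT (r OR s) OR q)) AND NOT p) OR q
≡ ((NOT q OR r OR s) AND (NOT (r OR s) OR q) AND NOT p) OR q
≡ ((NOT q OR r OR s) AND ((NOT r AND NOT s) OR q) AND NOT p) OR q
≡ (NOT q OR r OR s OR q) AND (NOT r OR q OR q) AND (NOT s OR q OR q) AND (NOT p OR q)
≡ (NOT r OR q) AND (NOT s OR q) AND (NOT p OR q)

(NOT r OR q) AND (NOT s OR q) AND (NOT p OR q)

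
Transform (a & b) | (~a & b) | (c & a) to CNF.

(a | b) & (b | c)

(a & b) | (~a & b) | (c & a)
≡ (a | ~a | c) & (a | ~a | a) & (a | b | c) & (a | b | a) & (b | ~a | c) & (b | ~a | a) & (b | b | c) & (b | b | a)   — distribute | over &
≡ (a | b) & (b | c)   — simplify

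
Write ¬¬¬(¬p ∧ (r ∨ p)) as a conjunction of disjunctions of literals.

p ∨ ¬r

¬¬¬(¬p ∧ (r ∨ p))
= ¬(¬p ∧ (r ∨ p))   [double negation]
= ¬¬p ∨ ¬(r ∨ p)   [De Morgan]
= p ∨ ¬(r ∨ p)   [double negation]
= p ∨ (¬r ∧ ¬p)   [De Morgan]
= (p ∨ ¬r) ∧ (p ∨ ¬p)   [distribute ∨ over ∧]
= p ∨ ¬r   [simplify]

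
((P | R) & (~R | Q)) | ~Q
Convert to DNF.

((P | R) & (~R | Q)) | ~Q
⇔ (P & ~R) | (P & Q) | (R & ~R) | (R & Q) | ~Q   [distribute & over |]
⇔ (P & ~R) | (P & Q) | (R & Q) | ~Q   [simplify]

(P & ~R) | (P & Q) | (R & Q) | ~Q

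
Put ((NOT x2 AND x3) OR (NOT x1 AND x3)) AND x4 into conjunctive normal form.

(NOT x2 OR NOT x1) AND x3 AND x4

((NOT x2 AND x3) OR (NOT x1 AND x3)) AND x4
≡ (NOT x2 OR NOT x1) AND (NOT x2 OR x3) AND (x3 OR NOT x1) AND (x3 OR x3) AND x4   [distribute OR over AND]
≡ (NOT x2 OR NOT x1) AND x3 AND x4   [simplify]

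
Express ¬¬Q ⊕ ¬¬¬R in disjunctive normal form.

(Q ∧ R) ∨ (¬Q ∧ ¬R)

¬¬Q ⊕ ¬¬¬R
⇔ (¬¬Q ∧ ¬¬¬¬R) ∨ (¬¬¬Q ∧ ¬¬¬R)
⇔ (Q ∧ ¬¬¬¬R) ∨ (¬¬¬Q ∧ ¬¬¬R)
⇔ (Q ∧ ¬¬R) ∨ (¬¬¬Q ∧ ¬¬¬R)
⇔ (Q ∧ R) ∨ (¬¬¬Q ∧ ¬¬¬R)
⇔ (Q ∧ R) ∨ (¬Q ∧ ¬¬¬R)
⇔ (Q ∧ R) ∨ (¬Q ∧ ¬R)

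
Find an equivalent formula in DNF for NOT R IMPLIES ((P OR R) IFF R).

R OR (NOT P AND NOT R)

NOT R IMPLIES ((P OR R) IFF R)
≡ NOT NOT R OR ((P OR R) IFF R)
≡ NOT NOT R OR (((P OR R) IMPLIES R) AND (R IMPLIES (P OR R)))
≡ NOT NOT R OR ((NOT (P OR R) OR R) AND (R IMPLIES (P OR R)))
≡ NOT NOT R OR ((NOT (P OR R) OR R) AND (NOT R OR P OR R))
≡ R OR ((NOT (P OR R) OR R) AND (NOT R OR P OR R))
≡ R OR (((NOT P AND NOT R) OR R) AND (NOT R OR P OR R))
≡ R OR (NOT P AND NOT R AND NOT R) OR (NOT P AND NOT R AND P) OR (NOT P AND NOT R AND R) OR (R AND NOT R) OR (R AND P) OR (R AND R)
≡ R OR (NOT P AND NOT R)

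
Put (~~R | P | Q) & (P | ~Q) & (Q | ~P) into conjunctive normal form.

(~~R | P | Q) & (P | ~Q) & (Q | ~P)
= (R | P | Q) & (P | ~Q) & (Q | ~P)   [double negation]

(R | P | Q) & (P | ~Q) & (Q | ~P)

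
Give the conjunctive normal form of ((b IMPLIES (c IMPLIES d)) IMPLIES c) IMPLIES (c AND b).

NOT c OR b

((b IMPLIES (c IMPLIES d)) IMPLIES c) IMPLIES (c AND b)
⇔ NOT ((b IMPLIES (c IMPLIES d)) IMPLIES c) OR (c AND b)   [eliminate IMPLIES]
⇔ NOT (NOT (b IMPLIES (c IMPLIES d)) OR c) OR (c AND b)   [eliminate IMPLIES]
⇔ NOT (NOT (NOT b OR (c IMPLIES d)) OR c) OR (c AND b)   [eliminate IMPLIES]
⇔ NOT (NOT (NOT b OR NOT c OR d) OR c) OR (c AND b)   [eliminate IMPLIES]
⇔ (NOT NOT (NOT b OR NOT c OR d) AND NOT c) OR (c AND b)   [De Morgan]
⇔ ((NOT b OR NOT c OR d) AND NOT c) OR (c AND b)   [double negation]
⇔ (NOT b OR NOT c OR d OR c) AND (NOT b OR NOT c OR d OR b) AND (NOT c OR c) AND (NOT c OR b)   [distribute OR over AND]
⇔ NOT c OR b   [simplify]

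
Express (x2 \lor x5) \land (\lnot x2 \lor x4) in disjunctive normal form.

(x2 \land x4) \lor (x5 \land \lnot x2) \lor (x5 \land x4)

(x2 \lor x5) \land (\lnot x2 \lor x4)
= (x2 \land \lnot x2) \lor (x2 \land x4) \lor (x5 \land \lnot x2) \lor (x5 \land x4)   [distribute \land over \lor]
= (x2 \land x4) \lor (x5 \land \lnot x2) \lor (x5 \land x4)   [simplify]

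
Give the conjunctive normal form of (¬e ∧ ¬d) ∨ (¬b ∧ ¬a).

(¬e ∧ ¬d) ∨ (¬b ∧ ¬a)
≡ (¬e ∨ ¬b) ∧ (¬e ∨ ¬a) ∧ (¬d ∨ ¬b) ∧ (¬d ∨ ¬a)

(¬e ∨ ¬b) ∧ (¬e ∨ ¬a) ∧ (¬d ∨ ¬b) ∧ (¬d ∨ ¬a)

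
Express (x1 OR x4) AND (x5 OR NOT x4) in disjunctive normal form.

(x1 AND x5) OR (x1 AND NOT x4) OR (x4 AND x5)

(x1 OR x4) AND (x5 OR NOT x4)
≡ (x1 AND x5) OR (x1 AND NOT x4) OR (x4 AND x5) OR (x4 AND NOT x4)   [distribute AND over OR]
≡ (x1 AND x5) OR (x1 AND NOT x4) OR (x4 AND x5)   [simplify]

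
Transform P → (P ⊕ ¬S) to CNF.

P → (P ⊕ ¬S)
⇔ ¬P ∨ (P ⊕ ¬S)   [eliminate →]
⇔ ¬P ∨ ((P ∨ ¬S) ∧ ¬(P ∧ ¬S))   [expand ⊕]
⇔ ¬P ∨ ((P ∨ ¬S) ∧ (¬P ∨ ¬¬S))   [De Morgan]
⇔ ¬P ∨ ((P ∨ ¬S) ∧ (¬P ∨ S))   [double negation]
⇔ (¬P ∨ P ∨ ¬S) ∧ (¬P ∨ ¬P ∨ S)   [distribute ∨ over ∧]
⇔ ¬P ∨ S   [simplify]

¬P ∨ S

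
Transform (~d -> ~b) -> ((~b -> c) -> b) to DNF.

(~b & ~c) | b

(~d -> ~b) -> ((~b -> c) -> b)
⇔ ~(~d -> ~b) | ((~b -> c) -> b)   (eliminate ->)
⇔ ~(~~d | ~b) | ((~b -> c) -> b)   (eliminate ->)
⇔ ~(~~d | ~b) | ~(~b -> c) | b   (eliminate ->)
⇔ ~(~~d | ~b) | ~(~~b | c) | b   (eliminate ->)
⇔ (~~~d & ~~b) | ~(~~b | c) | b   (De Morgan)
⇔ (~d & ~~b) | ~(~~b | c) | b   (double negation)
⇔ (~d & b) | ~(~~b | c) | b   (double negation)
⇔ (~d & b) | (~~~b & ~c) | b   (De Morgan)
⇔ (~d & b) | (~b & ~c) | b   (double negation)
⇔ (~b & ~c) | b   (simplify)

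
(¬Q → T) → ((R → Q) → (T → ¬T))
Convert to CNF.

(¬Q ∨ ¬T) ∧ (¬T ∨ R)

(¬Q → T) → ((R → Q) → (T → ¬T))
≡ ¬(¬Q → T) ∨ ((R → Q) → (T → ¬T))   [eliminate →]
≡ ¬(¬¬Q ∨ T) ∨ ((R → Q) → (T → ¬T))   [eliminate →]
≡ ¬(¬¬Q ∨ T) ∨ ¬(R → Q) ∨ (T → ¬T)   [eliminate →]
≡ ¬(¬¬Q ∨ T) ∨ ¬(¬R ∨ Q) ∨ (T → ¬T)   [eliminate →]
≡ ¬(¬¬Q ∨ T) ∨ ¬(¬R ∨ Q) ∨ ¬T ∨ ¬T   [eliminate →]
≡ (¬¬¬Q ∧ ¬T) ∨ ¬(¬R ∨ Q) ∨ ¬T ∨ ¬T   [De Morgan]
≡ (¬Q ∧ ¬T) ∨ ¬(¬R ∨ Q) ∨ ¬T ∨ ¬T   [double negation]
≡ (¬Q ∧ ¬T) ∨ (¬¬R ∧ ¬Q) ∨ ¬T ∨ ¬T   [De Morgan]
≡ (¬Q ∧ ¬T) ∨ (R ∧ ¬Q) ∨ ¬T ∨ ¬T   [double negation]
≡ (¬Q ∨ R ∨ ¬T ∨ ¬T) ∧ (¬Q ∨ ¬Q ∨ ¬T ∨ ¬T) ∧ (¬T ∨ R ∨ ¬T ∨ ¬T) ∧ (¬T ∨ ¬Q ∨ ¬T ∨ ¬T)   [distribute ∨ over ∧]
≡ (¬Q ∨ ¬T) ∧ (¬T ∨ R)   [simplify]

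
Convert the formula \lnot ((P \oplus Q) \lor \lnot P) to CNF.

(\lnot P \lor Q) \land P

\lnot ((P \oplus Q) \lor \lnot P)
= \lnot (((P \lor Q) \land \lnot (P \land Q)) \lor \lnot P)   [expand \oplus]
= \lnot ((P \lor Q) \land \lnot (P \land Q)) \land \lnot \lnot P   [De Morgan]
= (\lnot (P \lor Q) \lor \lnot \lnot (P \land Q)) \land \lnot \lnot P   [De Morgan]
= ((\lnot P \land \lnot Q) \lor \lnot \lnot (P \land Q)) \land \lnot \lnot P   [De Morgan]
= ((\lnot P \land \lnot Q) \lor (P \land Q)) \land \lnot \lnot P   [double negation]
= ((\lnot P \land \lnot Q) \lor (P \land Q)) \land P   [double negation]
= (\lnot P \lor P) \land (\lnot P \lor Q) \land (\lnot Q \lor P) \land (\lnot Q \lor Q) \land P   [distribute \lor over \land]
= (\lnot P \lor Q) \land P   [simplify]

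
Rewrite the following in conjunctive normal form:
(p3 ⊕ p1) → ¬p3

(p3 ⊕ p1) → ¬p3
≡ ¬(p3 ⊕ p1) ∨ ¬p3   — eliminate →
≡ ¬((p3 ∨ p1) ∧ ¬(p3 ∧ p1)) ∨ ¬p3   — expand ⊕
≡ ¬(p3 ∨ p1) ∨ ¬¬(p3 ∧ p1) ∨ ¬p3   — De Morgan
≡ (¬p3 ∧ ¬p1) ∨ ¬¬(p3 ∧ p1) ∨ ¬p3   — De Morgan
≡ (¬p3 ∧ ¬p1) ∨ (p3 ∧ p1) ∨ ¬p3   — double negation
≡ (¬p3 ∨ p3 ∨ ¬p3) ∧ (¬p3 ∨ p1 ∨ ¬p3) ∧ (¬p1 ∨ p3 ∨ ¬p3) ∧ (¬p1 ∨ p1 ∨ ¬p3)   — distribute ∨ over ∧
≡ ¬p3 ∨ p1   — simplify

¬p3 ∨ p1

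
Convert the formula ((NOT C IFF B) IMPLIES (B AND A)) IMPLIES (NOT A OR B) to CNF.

((NOT C IFF B) IMPLIES (B AND A)) IMPLIES (NOT A OR B)
= NOT ((NOT C IFF B) IMPLIES (B AND A)) OR NOT A OR B   [eliminate IMPLIES]
= NOT (NOT (NOT C IFF B) OR (B AND A)) OR NOT A OR B   [eliminate IMPLIES]
= NOT (NOT ((NOT C IMPLIES B) AND (B IMPLIES NOT C)) OR (B AND A)) OR NOT A OR B   [eliminate IFF]
= NOT (NOT ((NOT NOT C OR B) AND (B IMPLIES NOT C)) OR (B AND A)) OR NOT A OR B   [eliminate IMPLIES]
= NOT (NOT ((NOT NOT C OR B) AND (NOT B OR NOT C)) OR (B AND A)) OR NOT A OR B   [eliminate IMPLIES]
= (NOT NOT ((NOT NOT C OR B) AND (NOT B OR NOT C)) AND NOT (B AND A)) OR NOT A OR B   [De Morgan]
= ((NOT NOT C OR B) AND (NOT B OR NOT C) AND NOT (B AND A)) OR NOT A OR B   [double negation]
= ((C OR B) AND (NOT B OR NOT C) AND NOT (B AND A)) OR NOT A OR B   [double negation]
= ((C OR B) AND (NOT B OR NOT C) AND (NOT B OR NOT A)) OR NOT A OR B   [De Morgan]
= (C OR B OR NOT A OR B) AND (NOT B OR NOT C OR NOT A OR B) AND (NOT B OR NOT A OR NOT A OR B)   [distribute OR over AND]
= C OR B OR NOT A   [simplify]

C OR B OR NOT A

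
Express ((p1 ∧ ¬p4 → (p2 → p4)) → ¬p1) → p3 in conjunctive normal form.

((p1 ∧ ¬p4 → (p2 → p4)) → ¬p1) → p3
= ¬((p1 ∧ ¬p4 → (p2 → p4)) → ¬p1) ∨ p3   — eliminate →
= ¬(¬(p1 ∧ ¬p4 → (p2 → p4)) ∨ ¬p1) ∨ p3   — eliminate →
= ¬(¬(¬(p1 ∧ ¬p4) ∨ (p2 → p4)) ∨ ¬p1) ∨ p3   — eliminate →
= ¬(¬(¬(p1 ∧ ¬p4) ∨ ¬p2 ∨ p4) ∨ ¬p1) ∨ p3   — eliminate →
= ¬¬(¬(p1 ∧ ¬p4) ∨ ¬p2 ∨ p4) ∧ ¬¬p1 ∨ p3   — De Morgan
= (¬(p1 ∧ ¬p4) ∨ ¬p2 ∨ p4) ∧ ¬¬p1 ∨ p3   — double negation
= (¬p1 ∨ ¬¬p4 ∨ ¬p2 ∨ p4) ∧ ¬¬p1 ∨ p3   — De Morgan
= (¬p1 ∨ p4 ∨ ¬p2 ∨ p4) ∧ ¬¬p1 ∨ p3   — double negation
= (¬p1 ∨ p4 ∨ ¬p2 ∨ p4) ∧ p1 ∨ p3   — double negation
= (¬p1 ∨ p4 ∨ ¬p2 ∨ p4 ∨ p3) ∧ (p1 ∨ p3)   — distribute ∨ over ∧
= (¬p1 ∨ p4 ∨ ¬p2 ∨ p3) ∧ (p1 ∨ p3)   — simplify

(¬p1 ∨ p4 ∨ ¬p2 ∨ p3) ∧ (p1 ∨ p3)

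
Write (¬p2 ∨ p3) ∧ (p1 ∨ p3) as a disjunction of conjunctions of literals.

(¬p2 ∧ p1) ∨ p3

(¬p2 ∨ p3) ∧ (p1 ∨ p3)
≡ (¬p2 ∧ p1) ∨ (¬p2 ∧ p3) ∨ (p3 ∧ p1) ∨ (p3 ∧ p3)
≡ (¬p2 ∧ p1) ∨ p3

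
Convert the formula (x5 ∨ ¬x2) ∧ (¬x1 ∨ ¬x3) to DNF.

(x5 ∨ ¬x2) ∧ (¬x1 ∨ ¬x3)
≡ (x5 ∧ ¬x1) ∨ (x5 ∧ ¬x3) ∨ (¬x2 ∧ ¬x1) ∨ (¬x2 ∧ ¬x3)   (distribute ∧ over ∨)

(x5 ∧ ¬x1) ∨ (x5 ∧ ¬x3) ∨ (¬x2 ∧ ¬x1) ∨ (¬x2 ∧ ¬x3)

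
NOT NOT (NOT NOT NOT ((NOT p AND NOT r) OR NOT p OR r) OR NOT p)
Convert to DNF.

(p AND NOT r) OR NOT p

NOT NOT (NOT NOT NOT ((NOT p AND NOT r) OR NOT p OR r) OR NOT p)
⇔ NOT NOT NOT ((NOT p AND NOT r) OR NOT p OR r) OR NOT p   — double negation
⇔ NOT ((NOT p AND NOT r) OR NOT p OR r) OR NOT p   — double negation
⇔ (NOT (NOT p AND NOT r) AND NOT NOT p AND NOT r) OR NOT p   — De Morgan
⇔ ((NOT NOT p OR NOT NOT r) AND NOT NOT p AND NOT r) OR NOT p   — De Morgan
⇔ ((p OR NOT NOT r) AND NOT NOT p AND NOT r) OR NOT p   — double negation
⇔ ((p OR r) AND NOT NOT p AND NOT r) OR NOT p   — double negation
⇔ ((p OR r) AND p AND NOT r) OR NOT p   — double negation
⇔ (p AND p AND NOT r) OR (r AND p AND NOT r) OR NOT p   — distribute AND over OR
⇔ (p AND NOT r) OR NOT p   — simplify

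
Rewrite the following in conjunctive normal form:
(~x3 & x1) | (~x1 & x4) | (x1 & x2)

(~x3 & x1) | (~x1 & x4) | (x1 & x2)
= (~x3 | ~x1 | x1) & (~x3 | ~x1 | x2) & (~x3 | x4 | x1) & (~x3 | x4 | x2) & (x1 | ~x1 | x1) & (x1 | ~x1 | x2) & (x1 | x4 | x1) & (x1 | x4 | x2)   [distribute | over &]
= (~x3 | ~x1 | x2) & (~x3 | x4 | x2) & (x1 | x4)   [simplify]

(~x3 | ~x1 | x2) & (~x3 | x4 | x2) & (x1 | x4)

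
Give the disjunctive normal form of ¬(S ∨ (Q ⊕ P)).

(¬S ∧ ¬Q ∧ ¬P) ∨ (¬S ∧ P ∧ Q)

¬(S ∨ (Q ⊕ P))
⇔ ¬(S ∨ (Q ∧ ¬P) ∨ (¬Q ∧ P))   [expand ⊕]
⇔ ¬S ∧ ¬(Q ∧ ¬P) ∧ ¬(¬Q ∧ P)   [De Morgan]
⇔ ¬S ∧ (¬Q ∨ ¬¬P) ∧ ¬(¬Q ∧ P)   [De Morgan]
⇔ ¬S ∧ (¬Q ∨ P) ∧ ¬(¬Q ∧ P)   [double negation]
⇔ ¬S ∧ (¬Q ∨ P) ∧ (¬¬Q ∨ ¬P)   [De Morgan]
⇔ ¬S ∧ (¬Q ∨ P) ∧ (Q ∨ ¬P)   [double negation]
⇔ (¬S ∧ ¬Q ∧ Q) ∨ (¬S ∧ ¬Q ∧ ¬P) ∨ (¬S ∧ P ∧ Q) ∨ (¬S ∧ P ∧ ¬P)   [distribute ∧ over ∨]
⇔ (¬S ∧ ¬Q ∧ ¬P) ∨ (¬S ∧ P ∧ Q)   [simplify]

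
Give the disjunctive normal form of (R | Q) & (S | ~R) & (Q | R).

(R | Q) & (S | ~R) & (Q | R)
≡ (R & S & Q) | (R & S & R) | (R & ~R & Q) | (R & ~R & R) | (Q & S & Q) | (Q & S & R) | (Q & ~R & Q) | (Q & ~R & R)   [distribute & over |]
≡ (R & S) | (Q & S) | (Q & ~R)   [simplify]

(R & S) | (Q & S) | (Q & ~R)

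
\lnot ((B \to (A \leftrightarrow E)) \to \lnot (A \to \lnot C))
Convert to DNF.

(\lnot B \land \lnot A) \lor (\lnot B \land \lnot C) \lor (\lnot A \land \lnot E) \lor (E \land A \land \lnot C)

\lnot ((B \to (A \leftrightarrow E)) \to \lnot (A \to \lnot C))
⇔ \lnot (\lnot (B \to (A \leftrightarrow E)) \lor \lnot (A \to \lnot C))   — eliminate \to
⇔ \lnot (\lnot (\lnot B \lor (A \leftrightarrow E)) \lor \lnot (A \to \lnot C))   — eliminate \to
⇔ \lnot (\lnot (\lnot B \lor ((A \to E) \land (E \to A))) \lor \lnot (A \to \lnot C))   — eliminate \leftrightarrow
⇔ \lnot (\lnot (\lnot B \lor ((\lnot A \lor E) \land (E \to A))) \lor \lnot (A \to \lnot C))   — eliminate \to
⇔ \lnot (\lnot (\lnot B \lor ((\lnot A \lor E) \land (\lnot E \lor A))) \lor \lnot (A \to \lnot C))   — eliminate \to
⇔ \lnot (\lnot (\lnot B \lor ((\lnot A \lor E) \land (\lnot E \lor A))) \lor \lnot (\lnot A \lor \lnot C))   — eliminate \to
⇔ \lnot \lnot (\lnot B \lor ((\lnot A \lor E) \land (\lnot E \lor A))) \land \lnot \lnot (\lnot A \lor \lnot C)   — De Morgan
⇔ (\lnot B \lor ((\lnot A \lor E) \land (\lnot E \lor A))) \land \lnot \lnot (\lnot A \lor \lnot C)   — double negation
⇔ (\lnot B \lor ((\lnot A \lor E) \land (\lnot E \lor A))) \land (\lnot A \lor \lnot C)   — double negation
⇔ (\lnot B \land \lnot A) \lor (\lnot B \land \lnot C) \lor (\lnot A \land \lnot E \land \lnot A) \lor (\lnot A \land \lnot E \land \lnot C) \lor (\lnot A \land A \land \lnot A) \lor (\lnot A \land A \land \lnot C) \lor (E \land \lnot E \land \lnot A) \lor (E \land \lnot E \land \lnot C) \lor (E \land A \land \lnot A) \lor (E \land A \land \lnot C)   — distribute \land over \lor
⇔ (\lnot B \land \lnot A) \lor (\lnot B \land \lnot C) \lor (\lnot A \land \lnot E) \lor (E \land A \land \lnot C)   — simplify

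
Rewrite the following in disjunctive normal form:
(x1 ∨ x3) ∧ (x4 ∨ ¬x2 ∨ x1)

(x1 ∨ x3) ∧ (x4 ∨ ¬x2 ∨ x1)
⇔ (x1 ∧ x4) ∨ (x1 ∧ ¬x2) ∨ (x1 ∧ x1) ∨ (x3 ∧ x4) ∨ (x3 ∧ ¬x2) ∨ (x3 ∧ x1)   (distribute ∧ over ∨)
⇔ x1 ∨ (x3 ∧ x4) ∨ (x3 ∧ ¬x2)   (simplify)

x1 ∨ (x3 ∧ x4) ∨ (x3 ∧ ¬x2)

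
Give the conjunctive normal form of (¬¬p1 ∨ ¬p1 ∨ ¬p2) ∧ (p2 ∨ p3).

(¬¬p1 ∨ ¬p1 ∨ ¬p2) ∧ (p2 ∨ p3)
≡ (p1 ∨ ¬p1 ∨ ¬p2) ∧ (p2 ∨ p3)   — double negation
≡ p2 ∨ p3   — simplify

p2 ∨ p3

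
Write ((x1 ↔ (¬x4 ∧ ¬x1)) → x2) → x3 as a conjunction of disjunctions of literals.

(¬x1 ∨ x3) ∧ (x4 ∨ x1 ∨ x3) ∧ (¬x2 ∨ x3)

((x1 ↔ (¬x4 ∧ ¬x1)) → x2) → x3
≡ ¬((x1 ↔ (¬x4 ∧ ¬x1)) → x2) ∨ x3
≡ ¬(¬(x1 ↔ (¬x4 ∧ ¬x1)) ∨ x2) ∨ x3
≡ ¬(¬((x1 → (¬x4 ∧ ¬x1)) ∧ ((¬x4 ∧ ¬x1) → x1)) ∨ x2) ∨ x3
≡ ¬(¬((¬x1 ∨ (¬x4 ∧ ¬x1)) ∧ ((¬x4 ∧ ¬x1) → x1)) ∨ x2) ∨ x3
≡ ¬(¬((¬x1 ∨ (¬x4 ∧ ¬x1)) ∧ (¬(¬x4 ∧ ¬x1) ∨ x1)) ∨ x2) ∨ x3
≡ (¬¬((¬x1 ∨ (¬x4 ∧ ¬x1)) ∧ (¬(¬x4 ∧ ¬x1) ∨ x1)) ∧ ¬x2) ∨ x3
≡ ((¬x1 ∨ (¬x4 ∧ ¬x1)) ∧ (¬(¬x4 ∧ ¬x1) ∨ x1) ∧ ¬x2) ∨ x3
≡ ((¬x1 ∨ (¬x4 ∧ ¬x1)) ∧ (¬¬x4 ∨ ¬¬x1 ∨ x1) ∧ ¬x2) ∨ x3
≡ ((¬x1 ∨ (¬x4 ∧ ¬x1)) ∧ (x4 ∨ ¬¬x1 ∨ x1) ∧ ¬x2) ∨ x3
≡ ((¬x1 ∨ (¬x4 ∧ ¬x1)) ∧ (x4 ∨ x1 ∨ x1) ∧ ¬x2) ∨ x3
≡ (¬x1 ∨ ¬x4 ∨ x3) ∧ (¬x1 ∨ ¬x1 ∨ x3) ∧ (x4 ∨ x1 ∨ x1 ∨ x3) ∧ (¬x2 ∨ x3)
≡ (¬x1 ∨ x3) ∧ (x4 ∨ x1 ∨ x3) ∧ (¬x2 ∨ x3)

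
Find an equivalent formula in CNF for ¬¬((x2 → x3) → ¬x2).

¬¬((x2 → x3) → ¬x2)
≡ ¬¬(¬(x2 → x3) ∨ ¬x2)   — eliminate →
≡ ¬¬(¬(¬x2 ∨ x3) ∨ ¬x2)   — eliminate →
≡ ¬(¬x2 ∨ x3) ∨ ¬x2   — double negation
≡ ¬¬x2 ∧ ¬x3 ∨ ¬x2   — De Morgan
≡ x2 ∧ ¬x3 ∨ ¬x2   — double negation
≡ (x2 ∨ ¬x2) ∧ (¬x3 ∨ ¬x2)   — distribute ∨ over ∧
≡ ¬x3 ∨ ¬x2   — simplify

¬x3 ∨ ¬x2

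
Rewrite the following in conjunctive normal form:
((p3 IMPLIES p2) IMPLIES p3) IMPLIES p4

NOT p3 OR p4

((p3 IMPLIES p2) IMPLIES p3) IMPLIES p4
≡ NOT ((p3 IMPLIES p2) IMPLIES p3) OR p4   [eliminate IMPLIES]
≡ NOT (NOT (p3 IMPLIES p2) OR p3) OR p4   [eliminate IMPLIES]
≡ NOT (NOT (NOT p3 OR p2) OR p3) OR p4   [eliminate IMPLIES]
≡ (NOT NOT (NOT p3 OR p2) AND NOT p3) OR p4   [De Morgan]
≡ ((NOT p3 OR p2) AND NOT p3) OR p4   [double negation]
≡ (NOT p3 OR p2 OR p4) AND (NOT p3 OR p4)   [distribute OR over AND]
≡ NOT p3 OR p4   [simplify]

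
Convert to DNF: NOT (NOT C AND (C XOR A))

C OR (NOT C AND NOT A)

NOT (NOT C AND (C XOR A))
≡ NOT (NOT C AND ((C AND NOT A) OR (NOT C AND A)))   [expand XOR]
≡ NOT NOT C OR NOT ((C AND NOT A) OR (NOT C AND A))   [De Morgan]
≡ C OR NOT ((C AND NOT A) OR (NOT C AND A))   [double negation]
≡ C OR (NOT (C AND NOT A) AND NOT (NOT C AND A))   [De Morgan]
≡ C OR ((NOT C OR NOT NOT A) AND NOT (NOT C AND A))   [De Morgan]
≡ C OR ((NOT C OR A) AND NOT (NOT C AND A))   [double negation]
≡ C OR ((NOT C OR A) AND (NOT NOT C OR NOT A))   [De Morgan]
≡ C OR ((NOT C OR A) AND (C OR NOT A))   [double negation]
≡ C OR (NOT C AND C) OR (NOT C AND NOT A) OR (A AND C) OR (A AND NOT A)   [distribute AND over OR]
≡ C OR (NOT C AND NOT A)   [simplify]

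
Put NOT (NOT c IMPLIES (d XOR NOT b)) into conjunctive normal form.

NOT (NOT c IMPLIES (d XOR NOT b))
≡ NOT (NOT NOT c OR (d XOR NOT b))   [eliminate IMPLIES]
≡ NOT (NOT NOT c OR ((d OR NOT b) AND NOT (d AND NOT b)))   [expand XOR]
≡ NOT NOT NOT c AND NOT ((d OR NOT b) AND NOT (d AND NOT b))   [De Morgan]
≡ NOT c AND NOT ((d OR NOT b) AND NOT (d AND NOT b))   [double negation]
≡ NOT c AND (NOT (d OR NOT b) OR NOT NOT (d AND NOT b))   [De Morgan]
≡ NOT c AND ((NOT d AND NOT NOT b) OR NOT NOT (d AND NOT b))   [De Morgan]
≡ NOT c AND ((NOT d AND b) OR NOT NOT (d AND NOT b))   [double negation]
≡ NOT c AND ((NOT d AND b) OR (d AND NOT b))   [double negation]
≡ NOT c AND (NOT d OR d) AND (NOT d OR NOT b) AND (b OR d) AND (b OR NOT b)   [distribute OR over AND]
≡ NOT c AND (NOT d OR NOT b) AND (b OR d)   [simplify]

NOT c AND (NOT d OR NOT b) AND (b OR d)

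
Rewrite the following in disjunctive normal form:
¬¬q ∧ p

¬¬q ∧ p
= q ∧ p   — double negation

q ∧ p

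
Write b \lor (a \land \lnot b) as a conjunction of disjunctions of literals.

b \lor a

b \lor (a \land \lnot b)
≡ (b \lor a) \land (b \lor \lnot b)   [distribute \lor over \land]
≡ b \lor a   [simplify]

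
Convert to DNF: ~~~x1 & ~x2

~~~x1 & ~x2
= ~x1 & ~x2   [double negation]

~x1 & ~x2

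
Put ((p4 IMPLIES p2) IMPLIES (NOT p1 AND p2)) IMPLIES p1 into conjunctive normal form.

((p4 IMPLIES p2) IMPLIES (NOT p1 AND p2)) IMPLIES p1
≡ NOT ((p4 IMPLIES p2) IMPLIES (NOT p1 AND p2)) OR p1   (eliminate IMPLIES)
≡ NOT (NOT (p4 IMPLIES p2) OR (NOT p1 AND p2)) OR p1   (eliminate IMPLIES)
≡ NOT (NOT (NOT p4 OR p2) OR (NOT p1 AND p2)) OR p1   (eliminate IMPLIES)
≡ (NOT NOT (NOT p4 OR p2) AND NOT (NOT p1 AND p2)) OR p1   (De Morgan)
≡ ((NOT p4 OR p2) AND NOT (NOT p1 AND p2)) OR p1   (double negation)
≡ ((NOT p4 OR p2) AND (NOT NOT p1 OR NOT p2)) OR p1   (De Morgan)
≡ ((NOT p4 OR p2) AND (p1 OR NOT p2)) OR p1   (double negation)
≡ (NOT p4 OR p2 OR p1) AND (p1 OR NOT p2 OR p1)   (distribute OR over AND)
≡ (NOT p4 OR p2 OR p1) AND (p1 OR NOT p2)   (simplify)

(NOT p4 OR p2 OR p1) AND (p1 OR NOT p2)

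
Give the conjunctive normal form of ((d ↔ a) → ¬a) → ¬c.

(¬a ∨ d ∨ ¬c) ∧ (a ∨ ¬c)

((d ↔ a) → ¬a) → ¬c
≡ ¬((d ↔ a) → ¬a) ∨ ¬c   (eliminate →)
≡ ¬(¬(d ↔ a) ∨ ¬a) ∨ ¬c   (eliminate →)
≡ ¬(¬((d → a) ∧ (a → d)) ∨ ¬a) ∨ ¬c   (eliminate ↔)
≡ ¬(¬((¬d ∨ a) ∧ (a → d)) ∨ ¬a) ∨ ¬c   (eliminate →)
≡ ¬(¬((¬d ∨ a) ∧ (¬a ∨ d)) ∨ ¬a) ∨ ¬c   (eliminate →)
≡ (¬¬((¬d ∨ a) ∧ (¬a ∨ d)) ∧ ¬¬a) ∨ ¬c   (De Morgan)
≡ ((¬d ∨ a) ∧ (¬a ∨ d) ∧ ¬¬a) ∨ ¬c   (double negation)
≡ ((¬d ∨ a) ∧ (¬a ∨ d) ∧ a) ∨ ¬c   (double negation)
≡ (¬d ∨ a ∨ ¬c) ∧ (¬a ∨ d ∨ ¬c) ∧ (a ∨ ¬c)   (distribute ∨ over ∧)
≡ (¬a ∨ d ∨ ¬c) ∧ (a ∨ ¬c)   (simplify)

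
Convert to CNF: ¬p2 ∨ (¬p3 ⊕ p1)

(¬p2 ∨ ¬p3 ∨ p1) ∧ (¬p2 ∨ p3 ∨ ¬p1)

¬p2 ∨ (¬p3 ⊕ p1)
≡ ¬p2 ∨ ((¬p3 ∨ p1) ∧ ¬(¬p3 ∧ p1))   (expand ⊕)
≡ ¬p2 ∨ ((¬p3 ∨ p1) ∧ (¬¬p3 ∨ ¬p1))   (De Morgan)
≡ ¬p2 ∨ ((¬p3 ∨ p1) ∧ (p3 ∨ ¬p1))   (double negation)
≡ (¬p2 ∨ ¬p3 ∨ p1) ∧ (¬p2 ∨ p3 ∨ ¬p1)   (distribute ∨ over ∧)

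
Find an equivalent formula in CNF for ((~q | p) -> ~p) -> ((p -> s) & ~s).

p | ~s

((~q | p) -> ~p) -> ((p -> s) & ~s)
≡ ~((~q | p) -> ~p) | ((p -> s) & ~s)   [eliminate ->]
≡ ~(~(~q | p) | ~p) | ((p -> s) & ~s)   [eliminate ->]
≡ ~(~(~q | p) | ~p) | ((~p | s) & ~s)   [eliminate ->]
≡ (~~(~q | p) & ~~p) | ((~p | s) & ~s)   [De Morgan]
≡ ((~q | p) & ~~p) | ((~p | s) & ~s)   [double negation]
≡ ((~q | p) & p) | ((~p | s) & ~s)   [double negation]
≡ (~q | p | ~p | s) & (~q | p | ~s) & (p | ~p | s) & (p | ~s)   [distribute | over &]
≡ p | ~s   [simplify]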